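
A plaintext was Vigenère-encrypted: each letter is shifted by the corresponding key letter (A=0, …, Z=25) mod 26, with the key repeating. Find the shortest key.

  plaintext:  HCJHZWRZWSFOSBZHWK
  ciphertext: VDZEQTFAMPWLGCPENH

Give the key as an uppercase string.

OBQXRX

  i= 0: V-H = 14 → O
  i= 1: D-C =  1 → B
  i= 2: Z-J = 16 → Q
  i= 3: E-H = 23 → X
  i= 4: Q-Z = 17 → R
  i= 5: T-W = 23 → X
  i= 6: F-R = 14 → O
  i= 7: A-Z =  1 → B
  i= 8: M-W = 16 → Q
  i= 9: P-S = 23 → X
  i=10: W-F = 17 → R
  i=11: L-O = 23 → X
  i=12: G-S = 14 → O
  i=13: C-B =  1 → B
  i=14: P-Z = 16 → Q
  i=15: E-H = 23 → X
  i=16: N-W = 17 → R
  i=17: H-K = 23 → X
  shifts repeat with period 6: OBQXRX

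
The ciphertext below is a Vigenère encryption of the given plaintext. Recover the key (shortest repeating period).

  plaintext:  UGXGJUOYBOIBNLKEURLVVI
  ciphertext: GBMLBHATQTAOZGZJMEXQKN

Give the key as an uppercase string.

  i= 0: G-U = 12 → M
  i= 1: B-G = 21 → V
  i= 2: M-X = 15 → P
  i= 3: L-G =  5 → F
  i= 4: B-J = 18 → S
  i= 5: H-U = 13 → N
  i= 6: A-O = 12 → M
  i= 7: T-Y = 21 → V
  i= 8: Q-B = 15 → P
  i= 9: T-O =  5 → F
  i=10: A-I = 18 → S
  i=11: O-B = 13 → N
  i=12: Z-N = 12 → M
  i=13: G-L = 21 → V
  i=14: Z-K = 15 → P
  i=15: J-E =  5 → F
  i=16: M-U = 18 → S
  i=17: E-R = 13 → N
  i=18: X-L = 12 → M
  i=19: Q-V = 21 → V
  i=20: K-V = 15 → P
  i=21: N-I =  5 → F
  shifts repeat with period 6: MVPFSN

MVPFSN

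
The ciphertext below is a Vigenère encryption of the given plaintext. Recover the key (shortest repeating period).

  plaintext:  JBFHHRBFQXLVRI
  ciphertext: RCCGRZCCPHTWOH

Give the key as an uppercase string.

  i= 0: R-J =  8 → I
  i= 1: C-B =  1 → B
  i= 2: C-F = 23 → X
  i= 3: G-H = 25 → Z
  i= 4: R-H = 10 → K
  i= 5: Z-R =  8 → I
  i= 6: C-B =  1 → B
  i= 7: C-F = 23 → X
  i= 8: P-Q = 25 → Z
  i= 9: H-X = 10 → K
  i=10: T-L =  8 → I
  i=11: W-V =  1 → B
  i=12: O-R = 23 → X
  i=13: H-I = 25 → Z
  shifts repeat with period 5: IBXZK

IBXZK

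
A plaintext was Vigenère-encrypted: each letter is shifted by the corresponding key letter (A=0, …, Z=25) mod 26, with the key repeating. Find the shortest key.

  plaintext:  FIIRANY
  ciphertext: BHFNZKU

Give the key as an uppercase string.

  i= 0: B-F = 22 → W
  i= 1: H-I = 25 → Z
  i= 2: F-I = 23 → X
  i= 3: N-R = 22 → W
  i= 4: Z-A = 25 → Z
  i= 5: K-N = 23 → X
  i= 6: U-Y = 22 → W
  shifts repeat with period 3: WZX

WZX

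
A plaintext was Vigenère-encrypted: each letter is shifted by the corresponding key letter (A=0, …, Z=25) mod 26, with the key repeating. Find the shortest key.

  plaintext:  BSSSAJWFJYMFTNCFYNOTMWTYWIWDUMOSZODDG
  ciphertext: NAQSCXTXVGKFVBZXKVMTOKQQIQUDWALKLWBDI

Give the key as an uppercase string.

MIYACOXS

  i= 0: N-B = 12 → M
  i= 1: A-S =  8 → I
  i= 2: Q-S = 24 → Y
  i= 3: S-S =  0 → A
  i= 4: C-A =  2 → C
  i= 5: X-J = 14 → O
  i= 6: T-W = 23 → X
  i= 7: X-F = 18 → S
  i= 8: V-J = 12 → M
  i= 9: G-Y =  8 → I
  i=10: K-M = 24 → Y
  i=11: F-F =  0 → A
  i=12: V-T =  2 → C
  i=13: B-N = 14 → O
  i=14: Z-C = 23 → X
  i=15: X-F = 18 → S
  i=16: K-Y = 12 → M
  i=17: V-N =  8 → I
  i=18: M-O = 24 → Y
  i=19: T-T =  0 → A
  i=20: O-M =  2 → C
  i=21: K-W = 14 → O
  i=22: Q-T = 23 → X
  i=23: Q-Y = 18 → S
  i=24: I-W = 12 → M
  i=25: Q-I =  8 → I
  i=26: U-W = 24 → Y
  i=27: D-D =  0 → A
  i=28: W-U =  2 → C
  i=29: A-M = 14 → O
  i=30: L-O = 23 → X
  i=31: K-S = 18 → S
  i=32: L-Z = 12 → M
  i=33: W-O =  8 → I
  i=34: B-D = 24 → Y
  i=35: D-D =  0 → A
  i=36: I-G =  2 → C
  shifts repeat with period 8: MIYACOXS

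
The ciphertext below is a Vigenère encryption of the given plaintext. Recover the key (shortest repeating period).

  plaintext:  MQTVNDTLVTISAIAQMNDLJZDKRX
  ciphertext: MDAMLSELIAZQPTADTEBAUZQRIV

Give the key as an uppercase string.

  i= 0: M-M =  0 → A
  i= 1: D-Q = 13 → N
  i= 2: A-T =  7 → H
  i= 3: M-V = 17 → R
  i= 4: L-N = 24 → Y
  i= 5: S-D = 15 → P
  i= 6: E-T = 11 → L
  i= 7: L-L =  0 → A
  i= 8: I-V = 13 → N
  i= 9: A-T =  7 → H
  i=10: Z-I = 17 → R
  i=11: Q-S = 24 → Y
  i=12: P-A = 15 → P
  i=13: T-I = 11 → L
  i=14: A-A =  0 → A
  i=15: D-Q = 13 → N
  i=16: T-M =  7 → H
  i=17: E-N = 17 → R
  i=18: B-D = 24 → Y
  i=19: A-L = 15 → P
  i=20: U-J = 11 → L
  i=21: Z-Z =  0 → A
  i=22: Q-D = 13 → N
  i=23: R-K =  7 → H
  i=24: I-R = 17 → R
  i=25: V-X = 24 → Y
  shifts repeat with period 7: ANHRYPL

ANHRYPL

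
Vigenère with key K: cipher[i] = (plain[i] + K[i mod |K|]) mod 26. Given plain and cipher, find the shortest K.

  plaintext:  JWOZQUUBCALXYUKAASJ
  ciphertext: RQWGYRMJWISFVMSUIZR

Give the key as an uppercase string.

  i= 0: R-J =  8 → I
  i= 1: Q-W = 20 → U
  i= 2: W-O =  8 → I
  i= 3: G-Z =  7 → H
  i= 4: Y-Q =  8 → I
  i= 5: R-U = 23 → X
  i= 6: M-U = 18 → S
  i= 7: J-B =  8 → I
  i= 8: W-C = 20 → U
  i= 9: I-A =  8 → I
  i=10: S-L =  7 → H
  i=11: F-X =  8 → I
  i=12: V-Y = 23 → X
  i=13: M-U = 18 → S
  i=14: S-K =  8 → I
  i=15: U-A = 20 → U
  i=16: I-A =  8 → I
  i=17: Z-S =  7 → H
  i=18: R-J =  8 → I
  shifts repeat with period 7: IUIHIXS

IUIHIXS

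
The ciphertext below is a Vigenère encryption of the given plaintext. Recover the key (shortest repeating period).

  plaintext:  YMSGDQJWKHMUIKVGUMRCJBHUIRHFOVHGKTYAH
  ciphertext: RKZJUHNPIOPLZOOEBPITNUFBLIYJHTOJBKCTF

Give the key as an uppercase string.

TYHDRRE

  i= 0: R-Y = 19 → T
  i= 1: K-M = 24 → Y
  i= 2: Z-S =  7 → H
  i= 3: J-G =  3 → D
  i= 4: U-D = 17 → R
  i= 5: H-Q = 17 → R
  i= 6: N-J =  4 → E
  i= 7: P-W = 19 → T
  i= 8: I-K = 24 → Y
  i= 9: O-H =  7 → H
  i=10: P-M =  3 → D
  i=11: L-U = 17 → R
  i=12: Z-I = 17 → R
  i=13: O-K =  4 → E
  i=14: O-V = 19 → T
  i=15: E-G = 24 → Y
  i=16: B-U =  7 → H
  i=17: P-M =  3 → D
  i=18: I-R = 17 → R
  i=19: T-C = 17 → R
  i=20: N-J =  4 → E
  i=21: U-B = 19 → T
  i=22: F-H = 24 → Y
  i=23: B-U =  7 → H
  i=24: L-I =  3 → D
  i=25: I-R = 17 → R
  i=26: Y-H = 17 → R
  i=27: J-F =  4 → E
  i=28: H-O = 19 → T
  i=29: T-V = 24 → Y
  i=30: O-H =  7 → H
  i=31: J-G =  3 → D
  i=32: B-K = 17 → R
  i=33: K-T = 17 → R
  i=34: C-Y =  4 → E
  i=35: T-A = 19 → T
  i=36: F-H = 24 → Y
  shifts repeat with period 7: TYHDRRE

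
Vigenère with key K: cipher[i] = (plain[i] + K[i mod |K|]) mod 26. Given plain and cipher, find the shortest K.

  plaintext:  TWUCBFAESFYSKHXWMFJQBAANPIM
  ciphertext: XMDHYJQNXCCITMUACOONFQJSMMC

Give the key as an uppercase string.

  i= 0: X-T =  4 → E
  i= 1: M-W = 16 → Q
  i= 2: D-U =  9 → J
  i= 3: H-C =  5 → F
  i= 4: Y-B = 23 → X
  i= 5: J-F =  4 → E
  i= 6: Q-A = 16 → Q
  i= 7: N-E =  9 → J
  i= 8: X-S =  5 → F
  i= 9: C-F = 23 → X
  i=10: C-Y =  4 → E
  i=11: I-S = 16 → Q
  i=12: T-K =  9 → J
  i=13: M-H =  5 → F
  i=14: U-X = 23 → X
  i=15: A-W =  4 → E
  i=16: C-M = 16 → Q
  i=17: O-F =  9 → J
  i=18: O-J =  5 → F
  i=19: N-Q = 23 → X
  i=20: F-B =  4 → E
  i=21: Q-A = 16 → Q
  i=22: J-A =  9 → J
  i=23: S-N =  5 → F
  i=24: M-P = 23 → X
  i=25: M-I =  4 → E
  i=26: C-M = 16 → Q
  shifts repeat with period 5: EQJFX

EQJFX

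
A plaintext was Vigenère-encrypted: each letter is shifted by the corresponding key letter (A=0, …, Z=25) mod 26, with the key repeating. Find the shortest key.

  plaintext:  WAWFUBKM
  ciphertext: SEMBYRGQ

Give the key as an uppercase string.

WEQ

  i= 0: S-W = 22 → W
  i= 1: E-A =  4 → E
  i= 2: M-W = 16 → Q
  i= 3: B-F = 22 → W
  i= 4: Y-U =  4 → E
  i= 5: R-B = 16 → Q
  i= 6: G-K = 22 → W
  i= 7: Q-M =  4 → E
  shifts repeat with period 3: WEQ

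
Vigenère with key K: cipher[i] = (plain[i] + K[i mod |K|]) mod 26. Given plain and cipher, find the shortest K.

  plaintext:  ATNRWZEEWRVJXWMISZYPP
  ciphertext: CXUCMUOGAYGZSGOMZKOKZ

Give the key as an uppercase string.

  i= 0: C-A =  2 → C
  i= 1: X-T =  4 → E
  i= 2: U-N =  7 → H
  i= 3: C-R = 11 → L
  i= 4: M-W = 16 → Q
  i= 5: U-Z = 21 → V
  i= 6: O-E = 10 → K
  i= 7: G-E =  2 → C
  i= 8: A-W =  4 → E
  i= 9: Y-R =  7 → H
  i=10: G-V = 11 → L
  i=11: Z-J = 16 → Q
  i=12: S-X = 21 → V
  i=13: G-W = 10 → K
  i=14: O-M =  2 → C
  i=15: M-I =  4 → E
  i=16: Z-S =  7 → H
  i=17: K-Z = 11 → L
  i=18: O-Y = 16 → Q
  i=19: K-P = 21 → V
  i=20: Z-P = 10 → K
  shifts repeat with period 7: CEHLQVK

CEHLQVK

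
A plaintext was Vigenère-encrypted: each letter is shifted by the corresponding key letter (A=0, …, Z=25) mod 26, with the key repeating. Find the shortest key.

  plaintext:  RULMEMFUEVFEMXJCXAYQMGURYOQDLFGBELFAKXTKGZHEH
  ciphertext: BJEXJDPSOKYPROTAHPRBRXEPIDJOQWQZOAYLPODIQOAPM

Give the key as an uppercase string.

  i= 0: B-R = 10 → K
  i= 1: J-U = 15 → P
  i= 2: E-L = 19 → T
  i= 3: X-M = 11 → L
  i= 4: J-E =  5 → F
  i= 5: D-M = 17 → R
  i= 6: P-F = 10 → K
  i= 7: S-U = 24 → Y
  i= 8: O-E = 10 → K
  i= 9: K-V = 15 → P
  i=10: Y-F = 19 → T
  i=11: P-E = 11 → L
  i=12: R-M =  5 → F
  i=13: O-X = 17 → R
  i=14: T-J = 10 → K
  i=15: A-C = 24 → Y
  i=16: H-X = 10 → K
  i=17: P-A = 15 → P
  i=18: R-Y = 19 → T
  i=19: B-Q = 11 → L
  i=20: R-M =  5 → F
  i=21: X-G = 17 → R
  i=22: E-U = 10 → K
  i=23: P-R = 24 → Y
  i=24: I-Y = 10 → K
  i=25: D-O = 15 → P
  i=26: J-Q = 19 → T
  i=27: O-D = 11 → L
  i=28: Q-L =  5 → F
  i=29: W-F = 17 → R
  i=30: Q-G = 10 → K
  i=31: Z-B = 24 → Y
  i=32: O-E = 10 → K
  i=33: A-L = 15 → P
  i=34: Y-F = 19 → T
  i=35: L-A = 11 → L
  i=36: P-K =  5 → F
  i=37: O-X = 17 → R
  i=38: D-T = 10 → K
  i=39: I-K = 24 → Y
  i=40: Q-G = 10 → K
  i=41: O-Z = 15 → P
  i=42: A-H = 19 → T
  i=43: P-E = 11 → L
  i=44: M-H =  5 → F
  shifts repeat with period 8: KPTLFRKY

KPTLFRKY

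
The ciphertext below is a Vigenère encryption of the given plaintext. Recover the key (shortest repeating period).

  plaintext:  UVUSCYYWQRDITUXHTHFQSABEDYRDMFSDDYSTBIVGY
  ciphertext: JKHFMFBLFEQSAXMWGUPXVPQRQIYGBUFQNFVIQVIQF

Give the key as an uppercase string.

PPNNKHD

  i= 0: J-U = 15 → P
  i= 1: K-V = 15 → P
  i= 2: H-U = 13 → N
  i= 3: F-S = 13 → N
  i= 4: M-C = 10 → K
  i= 5: F-Y =  7 → H
  i= 6: B-Y =  3 → D
  i= 7: L-W = 15 → P
  i= 8: F-Q = 15 → P
  i= 9: E-R = 13 → N
  i=10: Q-D = 13 → N
  i=11: S-I = 10 → K
  i=12: A-T =  7 → H
  i=13: X-U =  3 → D
  i=14: M-X = 15 → P
  i=15: W-H = 15 → P
  i=16: G-T = 13 → N
  i=17: U-H = 13 → N
  i=18: P-F = 10 → K
  i=19: X-Q =  7 → H
  i=20: V-S =  3 → D
  i=21: P-A = 15 → P
  i=22: Q-B = 15 → P
  i=23: R-E = 13 → N
  i=24: Q-D = 13 → N
  i=25: I-Y = 10 → K
  i=26: Y-R =  7 → H
  i=27: G-D =  3 → D
  i=28: B-M = 15 → P
  i=29: U-F = 15 → P
  i=30: F-S = 13 → N
  i=31: Q-D = 13 → N
  i=32: N-D = 10 → K
  i=33: F-Y =  7 → H
  i=34: V-S =  3 → D
  i=35: I-T = 15 → P
  i=36: Q-B = 15 → P
  i=37: V-I = 13 → N
  i=38: I-V = 13 → N
  i=39: Q-G = 10 → K
  i=40: F-Y =  7 → H
  shifts repeat with period 7: PPNNKHD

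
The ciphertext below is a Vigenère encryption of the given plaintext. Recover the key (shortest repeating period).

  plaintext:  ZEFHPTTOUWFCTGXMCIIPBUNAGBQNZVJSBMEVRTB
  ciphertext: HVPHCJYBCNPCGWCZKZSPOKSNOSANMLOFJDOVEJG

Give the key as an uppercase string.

  i= 0: H-Z =  8 → I
  i= 1: V-E = 17 → R
  i= 2: P-F = 10 → K
  i= 3: H-H =  0 → A
  i= 4: C-P = 13 → N
  i= 5: J-T = 16 → Q
  i= 6: Y-T =  5 → F
  i= 7: B-O = 13 → N
  i= 8: C-U =  8 → I
  i= 9: N-W = 17 → R
  i=10: P-F = 10 → K
  i=11: C-C =  0 → A
  i=12: G-T = 13 → N
  i=13: W-G = 16 → Q
  i=14: C-X =  5 → F
  i=15: Z-M = 13 → N
  i=16: K-C =  8 → I
  i=17: Z-I = 17 → R
  i=18: S-I = 10 → K
  i=19: P-P =  0 → A
  i=20: O-B = 13 → N
  i=21: K-U = 16 → Q
  i=22: S-N =  5 → F
  i=23: N-A = 13 → N
  i=24: O-G =  8 → I
  i=25: S-B = 17 → R
  i=26: A-Q = 10 → K
  i=27: N-N =  0 → A
  i=28: M-Z = 13 → N
  i=29: L-V = 16 → Q
  i=30: O-J =  5 → F
  i=31: F-S = 13 → N
  i=32: J-B =  8 → I
  i=33: D-M = 17 → R
  i=34: O-E = 10 → K
  i=35: V-V =  0 → A
  i=36: E-R = 13 → N
  i=37: J-T = 16 → Q
  i=38: G-B =  5 → F
  shifts repeat with period 8: IRKANQFN

IRKANQFN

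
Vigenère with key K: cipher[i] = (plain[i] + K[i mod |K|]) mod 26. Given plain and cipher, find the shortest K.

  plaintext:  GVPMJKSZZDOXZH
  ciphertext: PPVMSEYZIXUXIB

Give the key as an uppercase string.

JUGA

  i= 0: P-G =  9 → J
  i= 1: P-V = 20 → U
  i= 2: V-P =  6 → G
  i= 3: M-M =  0 → A
  i= 4: S-J =  9 → J
  i= 5: E-K = 20 → U
  i= 6: Y-S =  6 → G
  i= 7: Z-Z =  0 → A
  i= 8: I-Z =  9 → J
  i= 9: X-D = 20 → U
  i=10: U-O =  6 → G
  i=11: X-X =  0 → A
  i=12: I-Z =  9 → J
  i=13: B-H = 20 → U
  shifts repeat with period 4: JUGA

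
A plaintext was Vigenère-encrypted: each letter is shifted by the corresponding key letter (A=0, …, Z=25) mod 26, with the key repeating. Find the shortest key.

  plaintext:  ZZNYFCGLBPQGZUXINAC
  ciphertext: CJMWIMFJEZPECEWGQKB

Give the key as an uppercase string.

DKZY

  i= 0: C-Z =  3 → D
  i= 1: J-Z = 10 → K
  i= 2: M-N = 25 → Z
  i= 3: W-Y = 24 → Y
  i= 4: I-F =  3 → D
  i= 5: M-C = 10 → K
  i= 6: F-G = 25 → Z
  i= 7: J-L = 24 → Y
  i= 8: E-B =  3 → D
  i= 9: Z-P = 10 → K
  i=10: P-Q = 25 → Z
  i=11: E-G = 24 → Y
  i=12: C-Z =  3 → D
  i=13: E-U = 10 → K
  i=14: W-X = 25 → Z
  i=15: G-I = 24 → Y
  i=16: Q-N =  3 → D
  i=17: K-A = 10 → K
  i=18: B-C = 25 → Z
  shifts repeat with period 4: DKZY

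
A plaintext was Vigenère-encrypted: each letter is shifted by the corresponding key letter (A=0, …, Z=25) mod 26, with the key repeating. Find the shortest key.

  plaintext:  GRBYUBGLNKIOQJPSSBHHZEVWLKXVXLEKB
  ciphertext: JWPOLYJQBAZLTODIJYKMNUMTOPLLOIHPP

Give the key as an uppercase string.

DFOQRX

  i= 0: J-G =  3 → D
  i= 1: W-R =  5 → F
  i= 2: P-B = 14 → O
  i= 3: O-Y = 16 → Q
  i= 4: L-U = 17 → R
  i= 5: Y-B = 23 → X
  i= 6: J-G =  3 → D
  i= 7: Q-L =  5 → F
  i= 8: B-N = 14 → O
  i= 9: A-K = 16 → Q
  i=10: Z-I = 17 → R
  i=11: L-O = 23 → X
  i=12: T-Q =  3 → D
  i=13: O-J =  5 → F
  i=14: D-P = 14 → O
  i=15: I-S = 16 → Q
  i=16: J-S = 17 → R
  i=17: Y-B = 23 → X
  i=18: K-H =  3 → D
  i=19: M-H =  5 → F
  i=20: N-Z = 14 → O
  i=21: U-E = 16 → Q
  i=22: M-V = 17 → R
  i=23: T-W = 23 → X
  i=24: O-L =  3 → D
  i=25: P-K =  5 → F
  i=26: L-X = 14 → O
  i=27: L-V = 16 → Q
  i=28: O-X = 17 → R
  i=29: I-L = 23 → X
  i=30: H-E =  3 → D
  i=31: P-K =  5 → F
  i=32: P-B = 14 → O
  shifts repeat with period 6: DFOQRX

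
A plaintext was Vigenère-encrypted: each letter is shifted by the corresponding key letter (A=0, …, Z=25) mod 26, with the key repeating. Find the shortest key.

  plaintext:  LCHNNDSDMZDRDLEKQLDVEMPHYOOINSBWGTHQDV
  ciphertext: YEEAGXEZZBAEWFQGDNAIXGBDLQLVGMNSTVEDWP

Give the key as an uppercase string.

NCXNTUMW

  i= 0: Y-L = 13 → N
  i= 1: E-C =  2 → C
  i= 2: E-H = 23 → X
  i= 3: A-N = 13 → N
  i= 4: G-N = 19 → T
  i= 5: X-D = 20 → U
  i= 6: E-S = 12 → M
  i= 7: Z-D = 22 → W
  i= 8: Z-M = 13 → N
  i= 9: B-Z =  2 → C
  i=10: A-D = 23 → X
  i=11: E-R = 13 → N
  i=12: W-D = 19 → T
  i=13: F-L = 20 → U
  i=14: Q-E = 12 → M
  i=15: G-K = 22 → W
  i=16: D-Q = 13 → N
  i=17: N-L =  2 → C
  i=18: A-D = 23 → X
  i=19: I-V = 13 → N
  i=20: X-E = 19 → T
  i=21: G-M = 20 → U
  i=22: B-P = 12 → M
  i=23: D-H = 22 → W
  i=24: L-Y = 13 → N
  i=25: Q-O =  2 → C
  i=26: L-O = 23 → X
  i=27: V-I = 13 → N
  i=28: G-N = 19 → T
  i=29: M-S = 20 → U
  i=30: N-B = 12 → M
  i=31: S-W = 22 → W
  i=32: T-G = 13 → N
  i=33: V-T =  2 → C
  i=34: E-H = 23 → X
  i=35: D-Q = 13 → N
  i=36: W-D = 19 → T
  i=37: P-V = 20 → U
  shifts repeat with period 8: NCXNTUMW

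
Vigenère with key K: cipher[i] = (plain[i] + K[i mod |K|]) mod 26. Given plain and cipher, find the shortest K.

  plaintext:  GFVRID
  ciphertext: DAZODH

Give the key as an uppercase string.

  i= 0: D-G = 23 → X
  i= 1: A-F = 21 → V
  i= 2: Z-V =  4 → E
  i= 3: O-R = 23 → X
  i= 4: D-I = 21 → V
  i= 5: H-D =  4 → E
  shifts repeat with period 3: XVE

XVE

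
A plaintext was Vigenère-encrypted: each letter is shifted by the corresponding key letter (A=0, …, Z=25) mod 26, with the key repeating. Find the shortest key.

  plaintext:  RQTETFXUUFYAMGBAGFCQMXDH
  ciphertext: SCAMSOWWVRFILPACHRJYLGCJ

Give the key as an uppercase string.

  i= 0: S-R =  1 → B
  i= 1: C-Q = 12 → M
  i= 2: A-T =  7 → H
  i= 3: M-E =  8 → I
  i= 4: S-T = 25 → Z
  i= 5: O-F =  9 → J
  i= 6: W-X = 25 → Z
  i= 7: W-U =  2 → C
  i= 8: V-U =  1 → B
  i= 9: R-F = 12 → M
  i=10: F-Y =  7 → H
  i=11: I-A =  8 → I
  i=12: L-M = 25 → Z
  i=13: P-G =  9 → J
  i=14: A-B = 25 → Z
  i=15: C-A =  2 → C
  i=16: H-G =  1 → B
  i=17: R-F = 12 → M
  i=18: J-C =  7 → H
  i=19: Y-Q =  8 → I
  i=20: L-M = 25 → Z
  i=21: G-X =  9 → J
  i=22: C-D = 25 → Z
  i=23: J-H =  2 → C
  shifts repeat with period 8: BMHIZJZC

BMHIZJZC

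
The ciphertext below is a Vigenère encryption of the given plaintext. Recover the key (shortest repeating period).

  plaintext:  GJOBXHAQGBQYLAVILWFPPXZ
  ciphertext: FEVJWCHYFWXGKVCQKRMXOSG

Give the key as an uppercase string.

ZVHI

  i= 0: F-G = 25 → Z
  i= 1: E-J = 21 → V
  i= 2: V-O =  7 → H
  i= 3: J-B =  8 → I
  i= 4: W-X = 25 → Z
  i= 5: C-H = 21 → V
  i= 6: H-A =  7 → H
  i= 7: Y-Q =  8 → I
  i= 8: F-G = 25 → Z
  i= 9: W-B = 21 → V
  i=10: X-Q =  7 → H
  i=11: G-Y =  8 → I
  i=12: K-L = 25 → Z
  i=13: V-A = 21 → V
  i=14: C-V =  7 → H
  i=15: Q-I =  8 → I
  i=16: K-L = 25 → Z
  i=17: R-W = 21 → V
  i=18: M-F =  7 → H
  i=19: X-P =  8 → I
  i=20: O-P = 25 → Z
  i=21: S-X = 21 → V
  i=22: G-Z =  7 → H
  shifts repeat with period 4: ZVHI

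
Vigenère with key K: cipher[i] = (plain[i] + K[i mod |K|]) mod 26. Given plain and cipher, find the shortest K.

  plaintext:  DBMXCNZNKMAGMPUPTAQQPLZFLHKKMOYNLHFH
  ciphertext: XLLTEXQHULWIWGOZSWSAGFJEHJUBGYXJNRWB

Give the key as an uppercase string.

  i= 0: X-D = 20 → U
  i= 1: L-B = 10 → K
  i= 2: L-M = 25 → Z
  i= 3: T-X = 22 → W
  i= 4: E-C =  2 → C
  i= 5: X-N = 10 → K
  i= 6: Q-Z = 17 → R
  i= 7: H-N = 20 → U
  i= 8: U-K = 10 → K
  i= 9: L-M = 25 → Z
  i=10: W-A = 22 → W
  i=11: I-G =  2 → C
  i=12: W-M = 10 → K
  i=13: G-P = 17 → R
  i=14: O-U = 20 → U
  i=15: Z-P = 10 → K
  i=16: S-T = 25 → Z
  i=17: W-A = 22 → W
  i=18: S-Q =  2 → C
  i=19: A-Q = 10 → K
  i=20: G-P = 17 → R
  i=21: F-L = 20 → U
  i=22: J-Z = 10 → K
  i=23: E-F = 25 → Z
  i=24: H-L = 22 → W
  i=25: J-H =  2 → C
  i=26: U-K = 10 → K
  i=27: B-K = 17 → R
  i=28: G-M = 20 → U
  i=29: Y-O = 10 → K
  i=30: X-Y = 25 → Z
  i=31: J-N = 22 → W
  i=32: N-L =  2 → C
  i=33: R-H = 10 → K
  i=34: W-F = 17 → R
  i=35: B-H = 20 → U
  shifts repeat with period 7: UKZWCKR

UKZWCKR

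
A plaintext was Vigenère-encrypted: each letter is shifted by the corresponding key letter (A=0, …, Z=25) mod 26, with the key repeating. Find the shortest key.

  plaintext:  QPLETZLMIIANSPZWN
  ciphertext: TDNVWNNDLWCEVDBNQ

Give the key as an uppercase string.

  i= 0: T-Q =  3 → D
  i= 1: D-P = 14 → O
  i= 2: N-L =  2 → C
  i= 3: V-E = 17 → R
  i= 4: W-T =  3 → D
  i= 5: N-Z = 14 → O
  i= 6: N-L =  2 → C
  i= 7: D-M = 17 → R
  i= 8: L-I =  3 → D
  i= 9: W-I = 14 → O
  i=10: C-A =  2 → C
  i=11: E-N = 17 → R
  i=12: V-S =  3 → D
  i=13: D-P = 14 → O
  i=14: B-Z =  2 → C
  i=15: N-W = 17 → R
  i=16: Q-N =  3 → D
  shifts repeat with period 4: DOCR

DOCR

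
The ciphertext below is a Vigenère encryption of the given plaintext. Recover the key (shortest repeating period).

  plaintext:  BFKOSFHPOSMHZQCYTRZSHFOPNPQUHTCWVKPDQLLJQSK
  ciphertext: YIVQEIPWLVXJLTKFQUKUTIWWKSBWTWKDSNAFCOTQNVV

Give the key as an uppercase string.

XDLCMDIH

  i= 0: Y-B = 23 → X
  i= 1: I-F =  3 → D
  i= 2: V-K = 11 → L
  i= 3: Q-O =  2 → C
  i= 4: E-S = 12 → M
  i= 5: I-F =  3 → D
  i= 6: P-H =  8 → I
  i= 7: W-P =  7 → H
  i= 8: L-O = 23 → X
  i= 9: V-S =  3 → D
  i=10: X-M = 11 → L
  i=11: J-H =  2 → C
  i=12: L-Z = 12 → M
  i=13: T-Q =  3 → D
  i=14: K-C =  8 → I
  i=15: F-Y =  7 → H
  i=16: Q-T = 23 → X
  i=17: U-R =  3 → D
  i=18: K-Z = 11 → L
  i=19: U-S =  2 → C
  i=20: T-H = 12 → M
  i=21: I-F =  3 → D
  i=22: W-O =  8 → I
  i=23: W-P =  7 → H
  i=24: K-N = 23 → X
  i=25: S-P =  3 → D
  i=26: B-Q = 11 → L
  i=27: W-U =  2 → C
  i=28: T-H = 12 → M
  i=29: W-T =  3 → D
  i=30: K-C =  8 → I
  i=31: D-W =  7 → H
  i=32: S-V = 23 → X
  i=33: N-K =  3 → D
  i=34: A-P = 11 → L
  i=35: F-D =  2 → C
  i=36: C-Q = 12 → M
  i=37: O-L =  3 → D
  i=38: T-L =  8 → I
  i=39: Q-J =  7 → H
  i=40: N-Q = 23 → X
  i=41: V-S =  3 → D
  i=42: V-K = 11 → L
  shifts repeat with period 8: XDLCMDIH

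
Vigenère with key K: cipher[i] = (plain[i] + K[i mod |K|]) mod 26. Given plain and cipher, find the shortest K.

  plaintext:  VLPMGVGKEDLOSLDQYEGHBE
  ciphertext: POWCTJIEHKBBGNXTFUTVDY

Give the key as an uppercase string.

  i= 0: P-V = 20 → U
  i= 1: O-L =  3 → D
  i= 2: W-P =  7 → H
  i= 3: C-M = 16 → Q
  i= 4: T-G = 13 → N
  i= 5: J-V = 14 → O
  i= 6: I-G =  2 → C
  i= 7: E-K = 20 → U
  i= 8: H-E =  3 → D
  i= 9: K-D =  7 → H
  i=10: B-L = 16 → Q
  i=11: B-O = 13 → N
  i=12: G-S = 14 → O
  i=13: N-L =  2 → C
  i=14: X-D = 20 → U
  i=15: T-Q =  3 → D
  i=16: F-Y =  7 → H
  i=17: U-E = 16 → Q
  i=18: T-G = 13 → N
  i=19: V-H = 14 → O
  i=20: D-B =  2 → C
  i=21: Y-E = 20 → U
  shifts repeat with period 7: UDHQNOC

UDHQNOC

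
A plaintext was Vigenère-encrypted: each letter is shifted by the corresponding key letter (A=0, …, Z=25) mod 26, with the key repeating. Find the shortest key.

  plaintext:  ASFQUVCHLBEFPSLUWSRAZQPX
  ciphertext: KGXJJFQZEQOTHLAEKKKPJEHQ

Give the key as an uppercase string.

KOSTP

  i= 0: K-A = 10 → K
  i= 1: G-S = 14 → O
  i= 2: X-F = 18 → S
  i= 3: J-Q = 19 → T
  i= 4: J-U = 15 → P
  i= 5: F-V = 10 → K
  i= 6: Q-C = 14 → O
  i= 7: Z-H = 18 → S
  i= 8: E-L = 19 → T
  i= 9: Q-B = 15 → P
  i=10: O-E = 10 → K
  i=11: T-F = 14 → O
  i=12: H-P = 18 → S
  i=13: L-S = 19 → T
  i=14: A-L = 15 → P
  i=15: E-U = 10 → K
  i=16: K-W = 14 → O
  i=17: K-S = 18 → S
  i=18: K-R = 19 → T
  i=19: P-A = 15 → P
  i=20: J-Z = 10 → K
  i=21: E-Q = 14 → O
  i=22: H-P = 18 → S
  i=23: Q-X = 19 → T
  shifts repeat with period 5: KOSTP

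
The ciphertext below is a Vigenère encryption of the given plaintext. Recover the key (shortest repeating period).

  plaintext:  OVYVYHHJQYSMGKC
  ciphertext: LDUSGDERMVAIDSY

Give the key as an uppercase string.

  i= 0: L-O = 23 → X
  i= 1: D-V =  8 → I
  i= 2: U-Y = 22 → W
  i= 3: S-V = 23 → X
  i= 4: G-Y =  8 → I
  i= 5: D-H = 22 → W
  i= 6: E-H = 23 → X
  i= 7: R-J =  8 → I
  i= 8: M-Q = 22 → W
  i= 9: V-Y = 23 → X
  i=10: A-S =  8 → I
  i=11: I-M = 22 → W
  i=12: D-G = 23 → X
  i=13: S-K =  8 → I
  i=14: Y-C = 22 → W
  shifts repeat with period 3: XIW

XIW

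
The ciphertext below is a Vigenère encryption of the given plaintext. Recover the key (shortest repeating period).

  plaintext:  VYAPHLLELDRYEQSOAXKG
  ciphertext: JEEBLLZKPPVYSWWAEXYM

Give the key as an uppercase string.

OGEMEA

  i= 0: J-V = 14 → O
  i= 1: E-Y =  6 → G
  i= 2: E-A =  4 → E
  i= 3: B-P = 12 → M
  i= 4: L-H =  4 → E
  i= 5: L-L =  0 → A
  i= 6: Z-L = 14 → O
  i= 7: K-E =  6 → G
  i= 8: P-L =  4 → E
  i= 9: P-D = 12 → M
  i=10: V-R =  4 → E
  i=11: Y-Y =  0 → A
  i=12: S-E = 14 → O
  i=13: W-Q =  6 → G
  i=14: W-S =  4 → E
  i=15: A-O = 12 → M
  i=16: E-A =  4 → E
  i=17: X-X =  0 → A
  i=18: Y-K = 14 → O
  i=19: M-G =  6 → G
  shifts repeat with period 6: OGEMEA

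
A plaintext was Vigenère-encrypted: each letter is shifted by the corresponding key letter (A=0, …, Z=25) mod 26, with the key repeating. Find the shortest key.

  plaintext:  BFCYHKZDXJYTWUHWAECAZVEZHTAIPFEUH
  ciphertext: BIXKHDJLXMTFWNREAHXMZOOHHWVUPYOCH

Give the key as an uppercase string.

ADVMATKI

  i= 0: B-B =  0 → A
  i= 1: I-F =  3 → D
  i= 2: X-C = 21 → V
  i= 3: K-Y = 12 → M
  i= 4: H-H =  0 → A
  i= 5: D-K = 19 → T
  i= 6: J-Z = 10 → K
  i= 7: L-D =  8 → I
  i= 8: X-X =  0 → A
  i= 9: M-J =  3 → D
  i=10: T-Y = 21 → V
  i=11: F-T = 12 → M
  i=12: W-W =  0 → A
  i=13: N-U = 19 → T
  i=14: R-H = 10 → K
  i=15: E-W =  8 → I
  i=16: A-A =  0 → A
  i=17: H-E =  3 → D
  i=18: X-C = 21 → V
  i=19: M-A = 12 → M
  i=20: Z-Z =  0 → A
  i=21: O-V = 19 → T
  i=22: O-E = 10 → K
  i=23: H-Z =  8 → I
  i=24: H-H =  0 → A
  i=25: W-T =  3 → D
  i=26: V-A = 21 → V
  i=27: U-I = 12 → M
  i=28: P-P =  0 → A
  i=29: Y-F = 19 → T
  i=30: O-E = 10 → K
  i=31: C-U =  8 → I
  i=32: H-H =  0 → A
  shifts repeat with period 8: ADVMATKI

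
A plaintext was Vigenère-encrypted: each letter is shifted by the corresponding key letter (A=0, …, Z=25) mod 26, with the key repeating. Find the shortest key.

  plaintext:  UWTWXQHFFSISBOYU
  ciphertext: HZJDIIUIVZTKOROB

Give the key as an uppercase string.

  i= 0: H-U = 13 → N
  i= 1: Z-W =  3 → D
  i= 2: J-T = 16 → Q
  i= 3: D-W =  7 → H
  i= 4: I-X = 11 → L
  i= 5: I-Q = 18 → S
  i= 6: U-H = 13 → N
  i= 7: I-F =  3 → D
  i= 8: V-F = 16 → Q
  i= 9: Z-S =  7 → H
  i=10: T-I = 11 → L
  i=11: K-S = 18 → S
  i=12: O-B = 13 → N
  i=13: R-O =  3 → D
  i=14: O-Y = 16 → Q
  i=15: B-U =  7 → H
  shifts repeat with period 6: NDQHLS

NDQHLS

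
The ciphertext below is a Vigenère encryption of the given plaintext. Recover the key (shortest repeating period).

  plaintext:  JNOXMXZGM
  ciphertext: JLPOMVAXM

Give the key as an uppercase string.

  i= 0: J-J =  0 → A
  i= 1: L-N = 24 → Y
  i= 2: P-O =  1 → B
  i= 3: O-X = 17 → R
  i= 4: M-M =  0 → A
  i= 5: V-X = 24 → Y
  i= 6: A-Z =  1 → B
  i= 7: X-G = 17 → R
  i= 8: M-M =  0 → A
  shifts repeat with period 4: AYBR

AYBR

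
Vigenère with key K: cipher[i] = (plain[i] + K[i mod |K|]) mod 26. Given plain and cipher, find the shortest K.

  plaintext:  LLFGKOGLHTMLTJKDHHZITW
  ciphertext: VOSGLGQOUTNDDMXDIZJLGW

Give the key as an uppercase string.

KDNABS

  i= 0: V-L = 10 → K
  i= 1: O-L =  3 → D
  i= 2: S-F = 13 → N
  i= 3: G-G =  0 → A
  i= 4: L-K =  1 → B
  i= 5: G-O = 18 → S
  i= 6: Q-G = 10 → K
  i= 7: O-L =  3 → D
  i= 8: U-H = 13 → N
  i= 9: T-T =  0 → A
  i=10: N-M =  1 → B
  i=11: D-L = 18 → S
  i=12: D-T = 10 → K
  i=13: M-J =  3 → D
  i=14: X-K = 13 → N
  i=15: D-D =  0 → A
  i=16: I-H =  1 → B
  i=17: Z-H = 18 → S
  i=18: J-Z = 10 → K
  i=19: L-I =  3 → D
  i=20: G-T = 13 → N
  i=21: W-W =  0 → A
  shifts repeat with period 6: KDNABS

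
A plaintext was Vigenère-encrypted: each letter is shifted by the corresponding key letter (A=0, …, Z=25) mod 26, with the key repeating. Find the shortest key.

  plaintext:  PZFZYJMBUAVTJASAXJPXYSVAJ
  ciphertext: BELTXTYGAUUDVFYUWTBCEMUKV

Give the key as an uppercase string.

  i= 0: B-P = 12 → M
  i= 1: E-Z =  5 → F
  i= 2: L-F =  6 → G
  i= 3: T-Z = 20 → U
  i= 4: X-Y = 25 → Z
  i= 5: T-J = 10 → K
  i= 6: Y-M = 12 → M
  i= 7: G-B =  5 → F
  i= 8: A-U =  6 → G
  i= 9: U-A = 20 → U
  i=10: U-V = 25 → Z
  i=11: D-T = 10 → K
  i=12: V-J = 12 → M
  i=13: F-A =  5 → F
  i=14: Y-S =  6 → G
  i=15: U-A = 20 → U
  i=16: W-X = 25 → Z
  i=17: T-J = 10 → K
  i=18: B-P = 12 → M
  i=19: C-X =  5 → F
  i=20: E-Y =  6 → G
  i=21: M-S = 20 → U
  i=22: U-V = 25 → Z
  i=23: K-A = 10 → K
  i=24: V-J = 12 → M
  shifts repeat with period 6: MFGUZK

MFGUZK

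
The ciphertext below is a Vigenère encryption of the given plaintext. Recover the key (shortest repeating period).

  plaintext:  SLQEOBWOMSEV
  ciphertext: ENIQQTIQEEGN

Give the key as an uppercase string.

MCS

  i= 0: E-S = 12 → M
  i= 1: N-L =  2 → C
  i= 2: I-Q = 18 → S
  i= 3: Q-E = 12 → M
  i= 4: Q-O =  2 → C
  i= 5: T-B = 18 → S
  i= 6: I-W = 12 → M
  i= 7: Q-O =  2 → C
  i= 8: E-M = 18 → S
  i= 9: E-S = 12 → M
  i=10: G-E =  2 → C
  i=11: N-V = 18 → S
  shifts repeat with period 3: MCS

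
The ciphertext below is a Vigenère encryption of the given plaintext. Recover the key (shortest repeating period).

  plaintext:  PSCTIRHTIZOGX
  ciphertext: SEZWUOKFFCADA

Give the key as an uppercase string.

DMX

  i= 0: S-P =  3 → D
  i= 1: E-S = 12 → M
  i= 2: Z-C = 23 → X
  i= 3: W-T =  3 → D
  i= 4: U-I = 12 → M
  i= 5: O-R = 23 → X
  i= 6: K-H =  3 → D
  i= 7: F-T = 12 → M
  i= 8: F-I = 23 → X
  i= 9: C-Z =  3 → D
  i=10: A-O = 12 → M
  i=11: D-G = 23 → X
  i=12: A-X =  3 → D
  shifts repeat with period 3: DMX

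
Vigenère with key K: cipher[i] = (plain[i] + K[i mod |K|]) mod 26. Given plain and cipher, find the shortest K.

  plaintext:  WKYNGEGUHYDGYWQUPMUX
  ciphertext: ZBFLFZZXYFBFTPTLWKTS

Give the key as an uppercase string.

  i= 0: Z-W =  3 → D
  i= 1: B-K = 17 → R
  i= 2: F-Y =  7 → H
  i= 3: L-N = 24 → Y
  i= 4: F-G = 25 → Z
  i= 5: Z-E = 21 → V
  i= 6: Z-G = 19 → T
  i= 7: X-U =  3 → D
  i= 8: Y-H = 17 → R
  i= 9: F-Y =  7 → H
  i=10: B-D = 24 → Y
  i=11: F-G = 25 → Z
  i=12: T-Y = 21 → V
  i=13: P-W = 19 → T
  i=14: T-Q =  3 → D
  i=15: L-U = 17 → R
  i=16: W-P =  7 → H
  i=17: K-M = 24 → Y
  i=18: T-U = 25 → Z
  i=19: S-X = 21 → V
  shifts repeat with period 7: DRHYZVT

DRHYZVT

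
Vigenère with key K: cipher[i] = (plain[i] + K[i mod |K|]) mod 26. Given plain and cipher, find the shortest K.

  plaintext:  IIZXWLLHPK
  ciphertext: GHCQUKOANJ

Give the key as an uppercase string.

YZDT

  i= 0: G-I = 24 → Y
  i= 1: H-I = 25 → Z
  i= 2: C-Z =  3 → D
  i= 3: Q-X = 19 → T
  i= 4: U-W = 24 → Y
  i= 5: K-L = 25 → Z
  i= 6: O-L =  3 → D
  i= 7: A-H = 19 → T
  i= 8: N-P = 24 → Y
  i= 9: J-K = 25 → Z
  shifts repeat with period 4: YZDT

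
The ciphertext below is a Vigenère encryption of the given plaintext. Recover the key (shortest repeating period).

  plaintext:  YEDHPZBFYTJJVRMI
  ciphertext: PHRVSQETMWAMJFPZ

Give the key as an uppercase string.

  i= 0: P-Y = 17 → R
  i= 1: H-E =  3 → D
  i= 2: R-D = 14 → O
  i= 3: V-H = 14 → O
  i= 4: S-P =  3 → D
  i= 5: Q-Z = 17 → R
  i= 6: E-B =  3 → D
  i= 7: T-F = 14 → O
  i= 8: M-Y = 14 → O
  i= 9: W-T =  3 → D
  i=10: A-J = 17 → R
  i=11: M-J =  3 → D
  i=12: J-V = 14 → O
  i=13: F-R = 14 → O
  i=14: P-M =  3 → D
  i=15: Z-I = 17 → R
  shifts repeat with period 5: RDOOD

RDOOD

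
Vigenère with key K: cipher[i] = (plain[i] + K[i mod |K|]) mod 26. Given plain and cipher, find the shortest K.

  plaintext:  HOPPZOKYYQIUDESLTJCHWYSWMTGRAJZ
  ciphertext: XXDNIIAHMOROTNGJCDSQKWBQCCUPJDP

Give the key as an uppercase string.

  i= 0: X-H = 16 → Q
  i= 1: X-O =  9 → J
  i= 2: D-P = 14 → O
  i= 3: N-P = 24 → Y
  i= 4: I-Z =  9 → J
  i= 5: I-O = 20 → U
  i= 6: A-K = 16 → Q
  i= 7: H-Y =  9 → J
  i= 8: M-Y = 14 → O
  i= 9: O-Q = 24 → Y
  i=10: R-I =  9 → J
  i=11: O-U = 20 → U
  i=12: T-D = 16 → Q
  i=13: N-E =  9 → J
  i=14: G-S = 14 → O
  i=15: J-L = 24 → Y
  i=16: C-T =  9 → J
  i=17: D-J = 20 → U
  i=18: S-C = 16 → Q
  i=19: Q-H =  9 → J
  i=20: K-W = 14 → O
  i=21: W-Y = 24 → Y
  i=22: B-S =  9 → J
  i=23: Q-W = 20 → U
  i=24: C-M = 16 → Q
  i=25: C-T =  9 → J
  i=26: U-G = 14 → O
  i=27: P-R = 24 → Y
  i=28: J-A =  9 → J
  i=29: D-J = 20 → U
  i=30: P-Z = 16 → Q
  shifts repeat with period 6: QJOYJU

QJOYJU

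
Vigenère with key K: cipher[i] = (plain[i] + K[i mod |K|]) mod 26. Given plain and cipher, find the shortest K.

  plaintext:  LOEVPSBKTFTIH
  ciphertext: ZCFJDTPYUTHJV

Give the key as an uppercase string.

OOB

  i= 0: Z-L = 14 → O
  i= 1: C-O = 14 → O
  i= 2: F-E =  1 → B
  i= 3: J-V = 14 → O
  i= 4: D-P = 14 → O
  i= 5: T-S =  1 → B
  i= 6: P-B = 14 → O
  i= 7: Y-K = 14 → O
  i= 8: U-T =  1 → B
  i= 9: T-F = 14 → O
  i=10: H-T = 14 → O
  i=11: J-I =  1 → B
  i=12: V-H = 14 → O
  shifts repeat with period 3: OOB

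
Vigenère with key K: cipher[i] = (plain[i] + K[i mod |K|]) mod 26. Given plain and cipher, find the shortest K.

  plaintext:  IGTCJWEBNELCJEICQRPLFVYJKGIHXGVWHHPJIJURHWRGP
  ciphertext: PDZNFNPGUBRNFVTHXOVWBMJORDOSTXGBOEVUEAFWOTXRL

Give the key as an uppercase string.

HXGLWRLF

  i= 0: P-I =  7 → H
  i= 1: D-G = 23 → X
  i= 2: Z-T =  6 → G
  i= 3: N-C = 11 → L
  i= 4: F-J = 22 → W
  i= 5: N-W = 17 → R
  i= 6: P-E = 11 → L
  i= 7: G-B =  5 → F
  i= 8: U-N =  7 → H
  i= 9: B-E = 23 → X
  i=10: R-L =  6 → G
  i=11: N-C = 11 → L
  i=12: F-J = 22 → W
  i=13: V-E = 17 → R
  i=14: T-I = 11 → L
  i=15: H-C =  5 → F
  i=16: X-Q =  7 → H
  i=17: O-R = 23 → X
  i=18: V-P =  6 → G
  i=19: W-L = 11 → L
  i=20: B-F = 22 → W
  i=21: M-V = 17 → R
  i=22: J-Y = 11 → L
  i=23: O-J =  5 → F
  i=24: R-K =  7 → H
  i=25: D-G = 23 → X
  i=26: O-I =  6 → G
  i=27: S-H = 11 → L
  i=28: T-X = 22 → W
  i=29: X-G = 17 → R
  i=30: G-V = 11 → L
  i=31: B-W =  5 → F
  i=32: O-H =  7 → H
  i=33: E-H = 23 → X
  i=34: V-P =  6 → G
  i=35: U-J = 11 → L
  i=36: E-I = 22 → W
  i=37: A-J = 17 → R
  i=38: F-U = 11 → L
  i=39: W-R =  5 → F
  i=40: O-H =  7 → H
  i=41: T-W = 23 → X
  i=42: X-R =  6 → G
  i=43: R-G = 11 → L
  i=44: L-P = 22 → W
  shifts repeat with period 8: HXGLWRLF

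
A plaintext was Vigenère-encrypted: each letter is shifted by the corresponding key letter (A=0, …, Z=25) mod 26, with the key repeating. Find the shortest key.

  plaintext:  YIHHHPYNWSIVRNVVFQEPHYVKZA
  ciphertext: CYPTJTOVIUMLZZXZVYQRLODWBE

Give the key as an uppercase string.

EQIMC

  i= 0: C-Y =  4 → E
  i= 1: Y-I = 16 → Q
  i= 2: P-H =  8 → I
  i= 3: T-H = 12 → M
  i= 4: J-H =  2 → C
  i= 5: T-P =  4 → E
  i= 6: O-Y = 16 → Q
  i= 7: V-N =  8 → I
  i= 8: I-W = 12 → M
  i= 9: U-S =  2 → C
  i=10: M-I =  4 → E
  i=11: L-V = 16 → Q
  i=12: Z-R =  8 → I
  i=13: Z-N = 12 → M
  i=14: X-V =  2 → C
  i=15: Z-V =  4 → E
  i=16: V-F = 16 → Q
  i=17: Y-Q =  8 → I
  i=18: Q-E = 12 → M
  i=19: R-P =  2 → C
  i=20: L-H =  4 → E
  i=21: O-Y = 16 → Q
  i=22: D-V =  8 → I
  i=23: W-K = 12 → M
  i=24: B-Z =  2 → C
  i=25: E-A =  4 → E
  shifts repeat with period 5: EQIMC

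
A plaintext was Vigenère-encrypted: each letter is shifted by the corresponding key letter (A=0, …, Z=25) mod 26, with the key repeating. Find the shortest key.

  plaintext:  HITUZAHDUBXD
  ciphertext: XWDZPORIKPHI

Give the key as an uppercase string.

QOKF

  i= 0: X-H = 16 → Q
  i= 1: W-I = 14 → O
  i= 2: D-T = 10 → K
  i= 3: Z-U =  5 → F
  i= 4: P-Z = 16 → Q
  i= 5: O-A = 14 → O
  i= 6: R-H = 10 → K
  i= 7: I-D =  5 → F
  i= 8: K-U = 16 → Q
  i= 9: P-B = 14 → O
  i=10: H-X = 10 → K
  i=11: I-D =  5 → F
  shifts repeat with period 4: QOKF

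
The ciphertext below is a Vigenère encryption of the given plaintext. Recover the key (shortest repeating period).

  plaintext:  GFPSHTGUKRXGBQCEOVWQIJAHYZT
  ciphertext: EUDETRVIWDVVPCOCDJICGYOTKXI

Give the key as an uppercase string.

  i= 0: E-G = 24 → Y
  i= 1: U-F = 15 → P
  i= 2: D-P = 14 → O
  i= 3: E-S = 12 → M
  i= 4: T-H = 12 → M
  i= 5: R-T = 24 → Y
  i= 6: V-G = 15 → P
  i= 7: I-U = 14 → O
  i= 8: W-K = 12 → M
  i= 9: D-R = 12 → M
  i=10: V-X = 24 → Y
  i=11: V-G = 15 → P
  i=12: P-B = 14 → O
  i=13: C-Q = 12 → M
  i=14: O-C = 12 → M
  i=15: C-E = 24 → Y
  i=16: D-O = 15 → P
  i=17: J-V = 14 → O
  i=18: I-W = 12 → M
  i=19: C-Q = 12 → M
  i=20: G-I = 24 → Y
  i=21: Y-J = 15 → P
  i=22: O-A = 14 → O
  i=23: T-H = 12 → M
  i=24: K-Y = 12 → M
  i=25: X-Z = 24 → Y
  i=26: I-T = 15 → P
  shifts repeat with period 5: YPOMM

YPOMM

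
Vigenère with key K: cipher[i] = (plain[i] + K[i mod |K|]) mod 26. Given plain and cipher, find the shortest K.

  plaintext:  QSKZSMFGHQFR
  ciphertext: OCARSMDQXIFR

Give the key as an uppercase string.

YKQSAA

  i= 0: O-Q = 24 → Y
  i= 1: C-S = 10 → K
  i= 2: A-K = 16 → Q
  i= 3: R-Z = 18 → S
  i= 4: S-S =  0 → A
  i= 5: M-M =  0 → A
  i= 6: D-F = 24 → Y
  i= 7: Q-G = 10 → K
  i= 8: X-H = 16 → Q
  i= 9: I-Q = 18 → S
  i=10: F-F =  0 → A
  i=11: R-R =  0 → A
  shifts repeat with period 6: YKQSAA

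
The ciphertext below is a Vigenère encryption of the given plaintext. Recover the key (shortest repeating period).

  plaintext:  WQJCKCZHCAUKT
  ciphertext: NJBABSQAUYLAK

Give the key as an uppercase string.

RTSYRQ

  i= 0: N-W = 17 → R
  i= 1: J-Q = 19 → T
  i= 2: B-J = 18 → S
  i= 3: A-C = 24 → Y
  i= 4: B-K = 17 → R
  i= 5: S-C = 16 → Q
  i= 6: Q-Z = 17 → R
  i= 7: A-H = 19 → T
  i= 8: U-C = 18 → S
  i= 9: Y-A = 24 → Y
  i=10: L-U = 17 → R
  i=11: A-K = 16 → Q
  i=12: K-T = 17 → R
  shifts repeat with period 6: RTSYRQ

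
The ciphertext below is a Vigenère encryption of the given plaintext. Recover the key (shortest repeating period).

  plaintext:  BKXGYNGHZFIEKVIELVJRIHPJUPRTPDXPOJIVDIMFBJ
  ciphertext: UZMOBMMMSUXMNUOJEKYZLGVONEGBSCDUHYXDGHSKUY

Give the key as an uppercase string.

TPPIDZGF

  i= 0: U-B = 19 → T
  i= 1: Z-K = 15 → P
  i= 2: M-X = 15 → P
  i= 3: O-G =  8 → I
  i= 4: B-Y =  3 → D
  i= 5: M-N = 25 → Z
  i= 6: M-G =  6 → G
  i= 7: M-H =  5 → F
  i= 8: S-Z = 19 → T
  i= 9: U-F = 15 → P
  i=10: X-I = 15 → P
  i=11: M-E =  8 → I
  i=12: N-K =  3 → D
  i=13: U-V = 25 → Z
  i=14: O-I =  6 → G
  i=15: J-E =  5 → F
  i=16: E-L = 19 → T
  i=17: K-V = 15 → P
  i=18: Y-J = 15 → P
  i=19: Z-R =  8 → I
  i=20: L-I =  3 → D
  i=21: G-H = 25 → Z
  i=22: V-P =  6 → G
  i=23: O-J =  5 → F
  i=24: N-U = 19 → T
  i=25: E-P = 15 → P
  i=26: G-R = 15 → P
  i=27: B-T =  8 → I
  i=28: S-P =  3 → D
  i=29: C-D = 25 → Z
  i=30: D-X =  6 → G
  i=31: U-P =  5 → F
  i=32: H-O = 19 → T
  i=33: Y-J = 15 → P
  i=34: X-I = 15 → P
  i=35: D-V =  8 → I
  i=36: G-D =  3 → D
  i=37: H-I = 25 → Z
  i=38: S-M =  6 → G
  i=39: K-F =  5 → F
  i=40: U-B = 19 → T
  i=41: Y-J = 15 → P
  shifts repeat with period 8: TPPIDZGF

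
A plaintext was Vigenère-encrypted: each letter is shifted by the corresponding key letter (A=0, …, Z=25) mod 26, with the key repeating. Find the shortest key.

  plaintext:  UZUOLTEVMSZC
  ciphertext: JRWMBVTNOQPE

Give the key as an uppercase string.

  i= 0: J-U = 15 → P
  i= 1: R-Z = 18 → S
  i= 2: W-U =  2 → C
  i= 3: M-O = 24 → Y
  i= 4: B-L = 16 → Q
  i= 5: V-T =  2 → C
  i= 6: T-E = 15 → P
  i= 7: N-V = 18 → S
  i= 8: O-M =  2 → C
  i= 9: Q-S = 24 → Y
  i=10: P-Z = 16 → Q
  i=11: E-C =  2 → C
  shifts repeat with period 6: PSCYQC

PSCYQC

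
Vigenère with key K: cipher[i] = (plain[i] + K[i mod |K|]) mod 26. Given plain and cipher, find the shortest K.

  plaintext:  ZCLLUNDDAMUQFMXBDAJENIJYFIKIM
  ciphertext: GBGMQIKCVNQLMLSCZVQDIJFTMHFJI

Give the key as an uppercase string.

HZVBWV

  i= 0: G-Z =  7 → H
  i= 1: B-C = 25 → Z
  i= 2: G-L = 21 → V
  i= 3: M-L =  1 → B
  i= 4: Q-U = 22 → W
  i= 5: I-N = 21 → V
  i= 6: K-D =  7 → H
  i= 7: C-D = 25 → Z
  i= 8: V-A = 21 → V
  i= 9: N-M =  1 → B
  i=10: Q-U = 22 → W
  i=11: L-Q = 21 → V
  i=12: M-F =  7 → H
  i=13: L-M = 25 → Z
  i=14: S-X = 21 → V
  i=15: C-B =  1 → B
  i=16: Z-D = 22 → W
  i=17: V-A = 21 → V
  i=18: Q-J =  7 → H
  i=19: D-E = 25 → Z
  i=20: I-N = 21 → V
  i=21: J-I =  1 → B
  i=22: F-J = 22 → W
  i=23: T-Y = 21 → V
  i=24: M-F =  7 → H
  i=25: H-I = 25 → Z
  i=26: F-K = 21 → V
  i=27: J-I =  1 → B
  i=28: I-M = 22 → W
  shifts repeat with period 6: HZVBWV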